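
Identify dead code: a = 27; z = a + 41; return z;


a is read by z's definition; z is returned
No dead code


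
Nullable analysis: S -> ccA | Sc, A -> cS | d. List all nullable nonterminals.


A nonterminal is nullable iff some alternative derives ε (directly, or every symbol in it is nullable)
Nullable: {}


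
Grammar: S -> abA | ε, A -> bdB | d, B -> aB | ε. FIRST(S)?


Per alternative of S: FIRST(abA) = {a}; FIRST(ε) = {ε}
FIRST(S) = {a, ε}


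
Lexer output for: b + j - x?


Scan left to right, longest-match per lexeme
Tokens: ID(b), OP(+), ID(j), OP(-), ID(x)


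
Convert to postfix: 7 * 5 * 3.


Left to right (same or higher precedence on left)
Postfix: 7 5 * 3 *


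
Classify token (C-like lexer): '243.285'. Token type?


Pattern: digits with a decimal point
Type: FLOAT_LITERAL


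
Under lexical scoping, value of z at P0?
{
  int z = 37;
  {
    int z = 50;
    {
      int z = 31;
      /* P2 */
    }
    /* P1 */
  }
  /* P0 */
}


z declared in the same block as P0
z = 37


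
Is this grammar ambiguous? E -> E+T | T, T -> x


precedence layered via separate nonterminal T: deterministic
Unambiguous


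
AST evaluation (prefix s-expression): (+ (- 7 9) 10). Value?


Evaluate inner: (- 7 9) = -2
Evaluate root: (+ -2 10) = 8
Result: 8


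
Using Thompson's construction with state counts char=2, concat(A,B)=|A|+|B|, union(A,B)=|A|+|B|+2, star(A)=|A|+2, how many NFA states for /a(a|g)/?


Syntax tree has 3 char leaf(s), 1 union(s), 0 star(s)
chars contribute 3×2 = 6; each union adds +2; each star adds +2
Total: 6 + 2 + 0 = 8 states


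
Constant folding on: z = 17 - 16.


17 - 16 = 1 at compile time
Optimized: z = 1


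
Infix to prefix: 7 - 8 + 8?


left-to-right (same/higher precedence on left): tree is (+ (- 7 8) 8)
Prefix: + - 7 8 8


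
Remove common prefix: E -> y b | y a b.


Common prefix: 'y'
Factored: E -> y E', E' -> b | a b


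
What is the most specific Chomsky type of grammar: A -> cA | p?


Right-linear: every RHS is a terminal or a terminal followed by one nonterminal
Classification: Type 3 (Regular)


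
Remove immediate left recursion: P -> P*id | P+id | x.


Left-recursive alternatives: P*id, P+id; non-recursive: x
Introduce P': P -> xP', P' -> *idP' | +idP' | ε


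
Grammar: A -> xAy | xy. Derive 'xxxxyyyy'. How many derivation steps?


Derivation: A => xAy => xxAyy => xxxAyyy => xxxxyyyy
Steps: 4


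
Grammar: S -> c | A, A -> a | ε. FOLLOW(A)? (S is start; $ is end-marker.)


$ ∈ FOLLOW(S). For each A -> αBβ: add FIRST(β)\{ε} to FOLLOW(B); if β nullable, add FOLLOW(A).
FOLLOW(A) = {$}


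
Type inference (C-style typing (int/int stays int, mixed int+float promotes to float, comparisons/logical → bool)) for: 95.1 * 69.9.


Operand types: float * float
Rule: mixed int/float promotes to float; int/int stays int
Result type: float


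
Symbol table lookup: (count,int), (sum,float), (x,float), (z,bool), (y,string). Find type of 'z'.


Lookup 'z' → type bool


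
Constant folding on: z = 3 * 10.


3 * 10 = 30 at compile time
Optimized: z = 30


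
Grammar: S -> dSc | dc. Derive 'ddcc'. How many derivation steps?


Derivation: S => dSc => ddcc
Steps: 2


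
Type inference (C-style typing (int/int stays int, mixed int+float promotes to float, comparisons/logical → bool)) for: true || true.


Operand types: bool || bool
Rule: logical operators take bool operands and yield bool
Result type: bool


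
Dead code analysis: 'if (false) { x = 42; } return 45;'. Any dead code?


condition is constant false, so the whole block is unreachable
Dead: 'if (false) { x = 42; }'


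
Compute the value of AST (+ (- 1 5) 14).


Evaluate inner: (- 1 5) = -4
Evaluate root: (+ -4 14) = 10
Result: 10


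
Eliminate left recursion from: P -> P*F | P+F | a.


Left-recursive alternatives: P*F, P+F; non-recursive: a
Introduce P': P -> aP', P' -> *FP' | +FP' | ε


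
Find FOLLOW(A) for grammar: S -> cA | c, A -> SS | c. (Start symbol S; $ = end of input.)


$ ∈ FOLLOW(S). For each A -> αBβ: add FIRST(β)\{ε} to FOLLOW(B); if β nullable, add FOLLOW(A).
FOLLOW(A) = {$, c}


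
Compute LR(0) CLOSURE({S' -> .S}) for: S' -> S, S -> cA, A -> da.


Start: S' -> .S
For each item with dot before a nonterminal B, add B -> .γ for every B-production
Closure: [S' -> .S, S -> .cA]


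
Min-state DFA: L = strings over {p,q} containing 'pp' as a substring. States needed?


KMP-style automaton: 2 progress states + 1 absorbing accept = 3
Minimal DFA: 3 states


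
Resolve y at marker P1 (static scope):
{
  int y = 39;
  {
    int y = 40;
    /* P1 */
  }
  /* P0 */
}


y declared in the same block as P1
y = 40


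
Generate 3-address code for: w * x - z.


Break into single-operator statements:
t1 = w * x
t2 = t1 - z


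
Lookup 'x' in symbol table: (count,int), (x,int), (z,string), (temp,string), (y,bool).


Lookup 'x' → type int


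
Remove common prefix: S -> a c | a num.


Common prefix: 'a'
Factored: S -> a S', S' -> c | num


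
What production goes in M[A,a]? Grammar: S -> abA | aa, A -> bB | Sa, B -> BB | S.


For [A, a]: 'a' ∈ FIRST(Sa)
Entry: A -> Sa


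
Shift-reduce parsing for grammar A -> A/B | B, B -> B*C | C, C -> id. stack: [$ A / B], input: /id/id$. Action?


handle 'A/B' on top; lookahead ∈ FOLLOW(A) = {/, $}
Action: reduce (A -> A/B)


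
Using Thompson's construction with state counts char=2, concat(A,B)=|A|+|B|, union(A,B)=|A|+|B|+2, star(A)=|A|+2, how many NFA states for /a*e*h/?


Syntax tree has 3 char leaf(s), 0 union(s), 2 star(s)
chars contribute 3×2 = 6; each union adds +2; each star adds +2
Total: 6 + 0 + 4 = 10 states


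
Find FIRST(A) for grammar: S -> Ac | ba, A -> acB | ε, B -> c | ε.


Per alternative of A: FIRST(acB) = {a}; FIRST(ε) = {ε}
FIRST(A) = {a, ε}


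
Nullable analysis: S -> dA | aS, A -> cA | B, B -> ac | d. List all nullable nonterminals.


A nonterminal is nullable iff some alternative derives ε (directly, or every symbol in it is nullable)
Nullable: {}


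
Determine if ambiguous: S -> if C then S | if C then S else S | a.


dangling else: 'if C then if C then a else a' parses two ways
Ambiguous


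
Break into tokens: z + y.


Scan left to right, longest-match per lexeme
Tokens: ID(z), OP(+), ID(y)


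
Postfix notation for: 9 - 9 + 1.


Left to right (same or higher precedence on left)
Postfix: 9 9 - 1 +


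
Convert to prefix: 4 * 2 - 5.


left-to-right (same/higher precedence on left): tree is (- (* 4 2) 5)
Prefix: - * 4 2 5


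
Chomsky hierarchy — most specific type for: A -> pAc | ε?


Single nonterminal LHS, but p^n c^n is not regular
Classification: Type 2 (Context-Free)


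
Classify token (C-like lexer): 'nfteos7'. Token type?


Pattern: letter/underscore followed by alphanumerics, not a keyword
Type: IDENTIFIER


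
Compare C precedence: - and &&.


'-' is additive (level 9); '&&' is logical AND (level 2)
Higher level binds tighter
'-' has higher precedence than '&&'


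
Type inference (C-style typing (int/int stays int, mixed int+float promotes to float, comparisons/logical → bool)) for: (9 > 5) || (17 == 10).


Operand types: bool || bool
Rule: logical operators take bool operands and yield bool
Result type: bool


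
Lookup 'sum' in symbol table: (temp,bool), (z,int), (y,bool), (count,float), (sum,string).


Lookup 'sum' → type string


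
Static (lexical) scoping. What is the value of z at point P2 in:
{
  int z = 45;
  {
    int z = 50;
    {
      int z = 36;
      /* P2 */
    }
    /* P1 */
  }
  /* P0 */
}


z declared in the same block as P2
z = 36


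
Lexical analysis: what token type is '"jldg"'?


Pattern: double-quoted sequence
Type: STRING_LITERAL


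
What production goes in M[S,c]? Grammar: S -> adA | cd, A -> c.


For [S, c]: 'c' ∈ FIRST(cd)
Entry: S -> cd


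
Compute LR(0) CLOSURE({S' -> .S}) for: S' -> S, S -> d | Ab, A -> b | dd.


Start: S' -> .S
For each item with dot before a nonterminal B, add B -> .γ for every B-production
Closure: [S' -> .S, S -> .d, S -> .Ab, A -> .b, A -> .dd]


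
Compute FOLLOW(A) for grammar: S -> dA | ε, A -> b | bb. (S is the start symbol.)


$ ∈ FOLLOW(S). For each A -> αBβ: add FIRST(β)\{ε} to FOLLOW(B); if β nullable, add FOLLOW(A).
FOLLOW(A) = {$}


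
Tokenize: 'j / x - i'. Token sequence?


Scan left to right, longest-match per lexeme
Tokens: ID(j), OP(/), ID(x), OP(-), ID(i)


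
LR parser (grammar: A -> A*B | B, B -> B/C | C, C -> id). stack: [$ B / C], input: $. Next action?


handle 'B/C' on top
Action: reduce (B -> B/C)


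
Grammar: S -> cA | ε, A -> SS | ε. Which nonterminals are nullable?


A nonterminal is nullable iff some alternative derives ε (directly, or every symbol in it is nullable)
Nullable: {A, S}


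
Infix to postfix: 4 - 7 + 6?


Left to right (same or higher precedence on left)
Postfix: 4 7 - 6 +


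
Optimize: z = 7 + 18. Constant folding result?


7 + 18 = 25 at compile time
Optimized: z = 25


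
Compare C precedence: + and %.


'%' is multiplicative (level 10); '+' is additive (level 9)
Higher level binds tighter
'%' has higher precedence than '+'


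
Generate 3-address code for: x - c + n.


Break into single-operator statements:
t1 = x - c
t2 = t1 + n


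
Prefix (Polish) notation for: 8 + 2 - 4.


left-to-right (same/higher precedence on left): tree is (- (+ 8 2) 4)
Prefix: - + 8 2 4


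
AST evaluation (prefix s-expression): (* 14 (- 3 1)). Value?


Evaluate inner: (- 3 1) = 2
Evaluate root: (* 14 2) = 28
Result: 28


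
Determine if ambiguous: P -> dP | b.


right-linear, alternatives start with distinct terminals 'd' vs 'b': unique leftmost derivation
Unambiguous


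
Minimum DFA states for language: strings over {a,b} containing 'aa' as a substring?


KMP-style automaton: 2 progress states + 1 absorbing accept = 3
Minimal DFA: 3 states


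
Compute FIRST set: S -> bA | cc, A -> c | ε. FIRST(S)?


Per alternative of S: FIRST(bA) = {b}; FIRST(cc) = {c}
FIRST(S) = {b, c}


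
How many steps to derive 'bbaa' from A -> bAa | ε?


Derivation: A => bAa => bbAaa => bbaa
Steps: 3


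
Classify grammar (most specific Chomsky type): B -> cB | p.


Right-linear: every RHS is a terminal or a terminal followed by one nonterminal
Classification: Type 3 (Regular)


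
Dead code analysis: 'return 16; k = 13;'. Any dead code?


statement follows a return and is unreachable
Dead: 'k = 13'


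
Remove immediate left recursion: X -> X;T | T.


Left-recursive alternatives: X;T; non-recursive: T
Introduce X': X -> TX', X' -> ;TX' | ε


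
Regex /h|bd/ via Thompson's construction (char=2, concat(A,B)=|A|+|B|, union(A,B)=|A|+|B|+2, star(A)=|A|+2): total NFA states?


Syntax tree has 3 char leaf(s), 1 union(s), 0 star(s)
chars contribute 3×2 = 6; each union adds +2; each star adds +2
Total: 6 + 2 + 0 = 8 states


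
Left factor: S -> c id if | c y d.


Common prefix: 'c'
Factored: S -> c S', S' -> id if | y d


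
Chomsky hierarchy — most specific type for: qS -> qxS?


LHS has context (more than one symbol) and |LHS| ≤ |RHS|
Classification: Type 1 (Context-Sensitive)


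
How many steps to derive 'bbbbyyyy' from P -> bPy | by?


Derivation: P => bPy => bbPyy => bbbPyyy => bbbbyyyy
Steps: 4


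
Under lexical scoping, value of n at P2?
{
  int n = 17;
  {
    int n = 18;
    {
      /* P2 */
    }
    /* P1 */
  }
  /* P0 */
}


P2's block does not declare n; resolves to the enclosing declaration at depth 1
n = 18


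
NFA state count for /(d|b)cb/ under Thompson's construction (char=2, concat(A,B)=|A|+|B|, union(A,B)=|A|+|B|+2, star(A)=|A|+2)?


Syntax tree has 4 char leaf(s), 1 union(s), 0 star(s)
chars contribute 4×2 = 8; each union adds +2; each star adds +2
Total: 8 + 2 + 0 = 10 states


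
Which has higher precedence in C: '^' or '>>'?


'>>' is shift (level 8); '^' is bitwise XOR (level 4)
Higher level binds tighter
'>>' has higher precedence than '^'


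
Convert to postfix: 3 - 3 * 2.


* has higher precedence, evaluate 3*2 first
Postfix: 3 3 2 * -


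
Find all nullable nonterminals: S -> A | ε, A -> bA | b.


A nonterminal is nullable iff some alternative derives ε (directly, or every symbol in it is nullable)
Nullable: {S}


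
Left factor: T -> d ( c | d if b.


Common prefix: 'd'
Factored: T -> d T', T' -> ( c | if b


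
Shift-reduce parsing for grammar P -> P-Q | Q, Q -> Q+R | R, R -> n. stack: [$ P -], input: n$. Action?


no handle ('P-' is not any RHS); shift 'n'
Action: shift


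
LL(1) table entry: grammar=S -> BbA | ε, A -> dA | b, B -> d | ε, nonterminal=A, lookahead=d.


For [A, d]: 'd' ∈ FIRST(dA)
Entry: A -> dA


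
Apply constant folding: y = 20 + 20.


20 + 20 = 40 at compile time
Optimized: y = 40


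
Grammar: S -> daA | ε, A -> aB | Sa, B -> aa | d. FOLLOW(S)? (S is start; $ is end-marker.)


$ ∈ FOLLOW(S). For each A -> αBβ: add FIRST(β)\{ε} to FOLLOW(B); if β nullable, add FOLLOW(A).
FOLLOW(S) = {$, a}


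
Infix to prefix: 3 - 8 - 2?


left-to-right (same/higher precedence on left): tree is (- (- 3 8) 2)
Prefix: - - 3 8 2


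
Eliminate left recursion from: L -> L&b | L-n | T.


Left-recursive alternatives: L&b, L-n; non-recursive: T
Introduce L': L -> TL', L' -> &bL' | -nL' | ε


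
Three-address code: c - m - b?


Break into single-operator statements:
t1 = c - m
t2 = t1 - b


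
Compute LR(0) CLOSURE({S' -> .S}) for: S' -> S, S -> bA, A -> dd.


Start: S' -> .S
For each item with dot before a nonterminal B, add B -> .γ for every B-production
Closure: [S' -> .S, S -> .bA]


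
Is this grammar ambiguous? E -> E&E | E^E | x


'x&x^x' has two parse trees (no precedence encoded between & and ^)
Ambiguous


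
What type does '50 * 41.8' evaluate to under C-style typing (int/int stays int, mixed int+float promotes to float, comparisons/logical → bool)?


Operand types: int * float
Rule: mixed int/float promotes to float; int/int stays int
Result type: float


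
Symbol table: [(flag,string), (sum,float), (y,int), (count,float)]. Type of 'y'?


Lookup 'y' → type int


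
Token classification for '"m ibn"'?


Pattern: double-quoted sequence
Type: STRING_LITERAL


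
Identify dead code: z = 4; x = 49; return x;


z is assigned but never read
Dead: 'z = 4'


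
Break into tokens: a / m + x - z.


Scan left to right, longest-match per lexeme
Tokens: ID(a), OP(/), ID(m), OP(+), ID(x), OP(-), ID(z)


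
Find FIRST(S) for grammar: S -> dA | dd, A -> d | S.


Per alternative of S: FIRST(dA) = {d}; FIRST(dd) = {d}
FIRST(S) = {d}


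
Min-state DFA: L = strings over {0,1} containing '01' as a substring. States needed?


KMP-style automaton: 2 progress states + 1 absorbing accept = 3
Minimal DFA: 3 states


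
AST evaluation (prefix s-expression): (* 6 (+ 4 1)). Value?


Evaluate inner: (+ 4 1) = 5
Evaluate root: (* 6 5) = 30
Result: 30


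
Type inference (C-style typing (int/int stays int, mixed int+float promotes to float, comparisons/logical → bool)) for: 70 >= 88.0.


Operand types: int >= float
Rule: comparison yields bool
Result type: bool


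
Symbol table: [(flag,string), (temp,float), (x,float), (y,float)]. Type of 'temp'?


Lookup 'temp' → type float


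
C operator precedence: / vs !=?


'/' is multiplicative (level 10); '!=' is equality (level 6)
Higher level binds tighter
'/' has higher precedence than '!='


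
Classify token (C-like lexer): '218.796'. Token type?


Pattern: digits with a decimal point
Type: FLOAT_LITERAL


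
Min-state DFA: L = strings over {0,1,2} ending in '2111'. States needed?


Track the longest suffix of input matching a prefix of '2111': 5 classes (prefixes of length 0..4)
Minimal DFA: 5 states


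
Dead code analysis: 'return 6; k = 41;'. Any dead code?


statement follows a return and is unreachable
Dead: 'k = 41'


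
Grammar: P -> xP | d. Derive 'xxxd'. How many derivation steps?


Derivation: P => xP => xxP => xxxP => xxxd
Steps: 4


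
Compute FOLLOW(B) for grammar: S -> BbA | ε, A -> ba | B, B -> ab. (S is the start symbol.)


$ ∈ FOLLOW(S). For each A -> αBβ: add FIRST(β)\{ε} to FOLLOW(B); if β nullable, add FOLLOW(A).
FOLLOW(B) = {$, b}


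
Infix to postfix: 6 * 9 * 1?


Left to right (same or higher precedence on left)
Postfix: 6 9 * 1 *


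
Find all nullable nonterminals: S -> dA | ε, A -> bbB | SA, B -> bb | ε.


A nonterminal is nullable iff some alternative derives ε (directly, or every symbol in it is nullable)
Nullable: {B, S}


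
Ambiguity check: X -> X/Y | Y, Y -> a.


precedence layered via separate nonterminal Y: deterministic
Unambiguous


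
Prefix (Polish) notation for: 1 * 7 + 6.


left-to-right (same/higher precedence on left): tree is (+ (* 1 7) 6)
Prefix: + * 1 7 6


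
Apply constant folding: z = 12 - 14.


12 - 14 = -2 at compile time
Optimized: z = -2


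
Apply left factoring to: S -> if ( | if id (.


Common prefix: 'if'
Factored: S -> if S', S' -> ( | id (


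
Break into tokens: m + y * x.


Scan left to right, longest-match per lexeme
Tokens: ID(m), OP(+), ID(y), OP(*), ID(x)


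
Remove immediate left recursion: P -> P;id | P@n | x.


Left-recursive alternatives: P;id, P@n; non-recursive: x
Introduce P': P -> xP', P' -> ;idP' | @nP' | ε


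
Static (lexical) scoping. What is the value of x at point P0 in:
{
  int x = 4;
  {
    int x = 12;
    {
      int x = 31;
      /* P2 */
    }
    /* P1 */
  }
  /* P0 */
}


x declared in the same block as P0
x = 4


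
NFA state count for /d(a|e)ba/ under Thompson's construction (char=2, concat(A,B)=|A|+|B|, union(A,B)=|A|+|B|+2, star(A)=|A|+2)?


Syntax tree has 5 char leaf(s), 1 union(s), 0 star(s)
chars contribute 5×2 = 10; each union adds +2; each star adds +2
Total: 10 + 2 + 0 = 12 states


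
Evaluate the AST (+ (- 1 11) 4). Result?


Evaluate inner: (- 1 11) = -10
Evaluate root: (+ -10 4) = -6
Result: -6


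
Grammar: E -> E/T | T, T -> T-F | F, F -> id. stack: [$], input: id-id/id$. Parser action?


no handle on stack; shift 'id'
Action: shift


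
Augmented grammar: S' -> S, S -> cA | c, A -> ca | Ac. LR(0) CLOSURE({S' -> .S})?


Start: S' -> .S
For each item with dot before a nonterminal B, add B -> .γ for every B-production
Closure: [S' -> .S, S -> .cA, S -> .c]


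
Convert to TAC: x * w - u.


Break into single-operator statements:
t1 = x * w
t2 = t1 - u


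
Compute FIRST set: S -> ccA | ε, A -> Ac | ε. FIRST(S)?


Per alternative of S: FIRST(ccA) = {c}; FIRST(ε) = {ε}
FIRST(S) = {c, ε}


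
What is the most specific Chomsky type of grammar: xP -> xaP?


LHS has context (more than one symbol) and |LHS| ≤ |RHS|
Classification: Type 1 (Context-Sensitive)


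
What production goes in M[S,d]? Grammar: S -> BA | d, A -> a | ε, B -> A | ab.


For [S, d]: 'd' ∈ FIRST(d)
Entry: S -> d


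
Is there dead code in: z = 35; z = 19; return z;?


first assignment to z is overwritten before any read
Dead: 'z = 35'


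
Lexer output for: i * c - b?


Scan left to right, longest-match per lexeme
Tokens: ID(i), OP(*), ID(c), OP(-), ID(b)


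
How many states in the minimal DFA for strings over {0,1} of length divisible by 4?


Track length mod 4: states 0..3, accept at 0
Minimal DFA: 4 states


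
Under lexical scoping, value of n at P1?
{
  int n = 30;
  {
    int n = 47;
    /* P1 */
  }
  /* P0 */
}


n declared in the same block as P1
n = 47


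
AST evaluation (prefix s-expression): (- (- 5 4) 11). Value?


Evaluate inner: (- 5 4) = 1
Evaluate root: (- 1 11) = -10
Result: -10


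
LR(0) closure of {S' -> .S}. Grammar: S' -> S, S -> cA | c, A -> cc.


Start: S' -> .S
For each item with dot before a nonterminal B, add B -> .γ for every B-production
Closure: [S' -> .S, S -> .cA, S -> .c]


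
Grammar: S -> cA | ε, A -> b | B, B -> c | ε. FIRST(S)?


Per alternative of S: FIRST(cA) = {c}; FIRST(ε) = {ε}
FIRST(S) = {c, ε}


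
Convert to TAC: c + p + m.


Break into single-operator statements:
t1 = c + p
t2 = t1 + m


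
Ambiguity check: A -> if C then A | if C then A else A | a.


dangling else: 'if C then if C then a else a' parses two ways
Ambiguous


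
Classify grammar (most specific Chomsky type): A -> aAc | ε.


Single nonterminal LHS, but a^n c^n is not regular
Classification: Type 2 (Context-Free)


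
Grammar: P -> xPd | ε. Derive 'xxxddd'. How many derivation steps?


Derivation: P => xPd => xxPdd => xxxPddd => xxxddd
Steps: 4


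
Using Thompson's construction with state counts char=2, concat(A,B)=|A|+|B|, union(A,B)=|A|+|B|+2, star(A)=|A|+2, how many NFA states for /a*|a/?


Syntax tree has 2 char leaf(s), 1 union(s), 1 star(s)
chars contribute 2×2 = 4; each union adds +2; each star adds +2
Total: 4 + 2 + 2 = 8 states


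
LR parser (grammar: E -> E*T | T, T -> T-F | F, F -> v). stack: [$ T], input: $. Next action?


lookahead ∉ {-} so T won't extend; reduce E -> T
Action: reduce (E -> T)


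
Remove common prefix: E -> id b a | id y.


Common prefix: 'id'
Factored: E -> id E', E' -> b a | y


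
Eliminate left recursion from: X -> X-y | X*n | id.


Left-recursive alternatives: X-y, X*n; non-recursive: id
Introduce X': X -> idX', X' -> -yX' | *nX' | ε


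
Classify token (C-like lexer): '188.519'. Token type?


Pattern: digits with a decimal point
Type: FLOAT_LITERAL


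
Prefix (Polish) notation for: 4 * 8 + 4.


left-to-right (same/higher precedence on left): tree is (+ (* 4 8) 4)
Prefix: + * 4 8 4


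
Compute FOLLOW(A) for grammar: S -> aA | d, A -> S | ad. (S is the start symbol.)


$ ∈ FOLLOW(S). For each A -> αBβ: add FIRST(β)\{ε} to FOLLOW(B); if β nullable, add FOLLOW(A).
FOLLOW(A) = {$}


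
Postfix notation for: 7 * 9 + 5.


Left to right (same or higher precedence on left)
Postfix: 7 9 * 5 +


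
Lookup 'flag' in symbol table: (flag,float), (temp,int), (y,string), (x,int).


Lookup 'flag' → type float


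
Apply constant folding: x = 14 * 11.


14 * 11 = 154 at compile time
Optimized: x = 154


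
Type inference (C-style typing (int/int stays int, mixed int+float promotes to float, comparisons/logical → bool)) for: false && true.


Operand types: bool && bool
Rule: logical operators take bool operands and yield bool
Result type: bool


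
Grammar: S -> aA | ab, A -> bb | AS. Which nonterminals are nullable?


A nonterminal is nullable iff some alternative derives ε (directly, or every symbol in it is nullable)
Nullable: {}


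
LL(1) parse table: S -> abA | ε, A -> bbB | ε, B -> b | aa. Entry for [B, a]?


For [B, a]: 'a' ∈ FIRST(aa)
Entry: B -> aa


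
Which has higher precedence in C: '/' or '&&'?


'/' is multiplicative (level 10); '&&' is logical AND (level 2)
Higher level binds tighter
'/' has higher precedence than '&&'


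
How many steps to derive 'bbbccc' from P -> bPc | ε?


Derivation: P => bPc => bbPcc => bbbPccc => bbbccc
Steps: 4


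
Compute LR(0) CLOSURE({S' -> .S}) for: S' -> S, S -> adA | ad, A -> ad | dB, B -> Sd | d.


Start: S' -> .S
For each item with dot before a nonterminal B, add B -> .γ for every B-production
Closure: [S' -> .S, S -> .adA, S -> .ad]


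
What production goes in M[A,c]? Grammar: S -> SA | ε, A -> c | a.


For [A, c]: 'c' ∈ FIRST(c)
Entry: A -> c


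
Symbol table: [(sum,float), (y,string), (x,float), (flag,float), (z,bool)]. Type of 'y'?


Lookup 'y' → type string


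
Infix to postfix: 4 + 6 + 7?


Left to right (same or higher precedence on left)
Postfix: 4 6 + 7 +


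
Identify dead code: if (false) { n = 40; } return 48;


condition is constant false, so the whole block is unreachable
Dead: 'if (false) { n = 40; }'


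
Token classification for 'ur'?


Pattern: letter/underscore followed by alphanumerics, not a keyword
Type: IDENTIFIER


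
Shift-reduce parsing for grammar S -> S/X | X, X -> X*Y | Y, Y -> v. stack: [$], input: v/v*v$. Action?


no handle on stack; shift 'v'
Action: shift


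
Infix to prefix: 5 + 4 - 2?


left-to-right (same/higher precedence on left): tree is (- (+ 5 4) 2)
Prefix: - + 5 4 2


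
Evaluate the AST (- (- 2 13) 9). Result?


Evaluate inner: (- 2 13) = -11
Evaluate root: (- -11 9) = -20
Result: -20


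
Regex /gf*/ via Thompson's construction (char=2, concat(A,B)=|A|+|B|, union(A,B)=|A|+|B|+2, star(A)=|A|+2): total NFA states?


Syntax tree has 2 char leaf(s), 0 union(s), 1 star(s)
chars contribute 2×2 = 4; each union adds +2; each star adds +2
Total: 4 + 0 + 2 = 6 states


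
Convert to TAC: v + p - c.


Break into single-operator statements:
t1 = v + p
t2 = t1 - c


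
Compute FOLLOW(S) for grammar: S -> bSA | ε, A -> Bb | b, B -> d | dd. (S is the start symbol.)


$ ∈ FOLLOW(S). For each A -> αBβ: add FIRST(β)\{ε} to FOLLOW(B); if β nullable, add FOLLOW(A).
FOLLOW(S) = {$, b, d}


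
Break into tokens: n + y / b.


Scan left to right, longest-match per lexeme
Tokens: ID(n), OP(+), ID(y), OP(/), ID(b)


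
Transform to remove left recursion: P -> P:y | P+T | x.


Left-recursive alternatives: P:y, P+T; non-recursive: x
Introduce P': P -> xP', P' -> :yP' | +TP' | ε


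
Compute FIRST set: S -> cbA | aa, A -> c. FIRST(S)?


Per alternative of S: FIRST(cbA) = {c}; FIRST(aa) = {a}
FIRST(S) = {a, c}


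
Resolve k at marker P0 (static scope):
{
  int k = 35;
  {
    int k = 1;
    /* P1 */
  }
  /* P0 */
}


k declared in the same block as P0
k = 35


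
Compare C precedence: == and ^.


'==' is equality (level 6); '^' is bitwise XOR (level 4)
Higher level binds tighter
'==' has higher precedence than '^'


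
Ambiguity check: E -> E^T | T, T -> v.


precedence layered via separate nonterminal T: deterministic
Unambiguous


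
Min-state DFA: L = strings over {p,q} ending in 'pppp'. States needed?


Track the longest suffix of input matching a prefix of 'pppp': 5 classes (prefixes of length 0..4)
Minimal DFA: 5 states


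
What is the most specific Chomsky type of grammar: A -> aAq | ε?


Single nonterminal LHS, but a^n q^n is not regular
Classification: Type 2 (Context-Free)


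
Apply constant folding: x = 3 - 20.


3 - 20 = -17 at compile time
Optimized: x = -17


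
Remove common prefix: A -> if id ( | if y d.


Common prefix: 'if'
Factored: A -> if A', A' -> id ( | y d


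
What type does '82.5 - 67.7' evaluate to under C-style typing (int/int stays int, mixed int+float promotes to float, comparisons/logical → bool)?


Operand types: float - float
Rule: mixed int/float promotes to float; int/int stays int
Result type: float


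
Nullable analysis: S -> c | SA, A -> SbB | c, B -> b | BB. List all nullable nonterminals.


A nonterminal is nullable iff some alternative derives ε (directly, or every symbol in it is nullable)
Nullable: {}


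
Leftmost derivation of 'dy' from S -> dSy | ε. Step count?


Derivation: S => dSy => dy
Steps: 2


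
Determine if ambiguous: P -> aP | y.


right-linear, alternatives start with distinct terminals 'a' vs 'y': unique leftmost derivation
Unambiguous


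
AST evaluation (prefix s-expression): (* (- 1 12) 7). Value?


Evaluate inner: (- 1 12) = -11
Evaluate root: (* -11 7) = -77
Result: -77


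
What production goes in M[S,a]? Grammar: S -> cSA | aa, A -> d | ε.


For [S, a]: 'a' ∈ FIRST(aa)
Entry: S -> aa


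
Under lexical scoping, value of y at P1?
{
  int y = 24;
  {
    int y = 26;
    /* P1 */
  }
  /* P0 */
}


y declared in the same block as P1
y = 26


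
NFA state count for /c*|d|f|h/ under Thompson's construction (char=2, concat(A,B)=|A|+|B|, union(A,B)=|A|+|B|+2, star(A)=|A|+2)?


Syntax tree has 4 char leaf(s), 3 union(s), 1 star(s)
chars contribute 4×2 = 8; each union adds +2; each star adds +2
Total: 8 + 6 + 2 = 16 states


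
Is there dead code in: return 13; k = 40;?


statement follows a return and is unreachable
Dead: 'k = 40'


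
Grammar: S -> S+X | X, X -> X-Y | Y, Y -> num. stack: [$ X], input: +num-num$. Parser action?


lookahead ∉ {-} so X won't extend; reduce S -> X
Action: reduce (S -> X)


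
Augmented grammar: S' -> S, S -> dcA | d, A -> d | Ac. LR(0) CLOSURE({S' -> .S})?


Start: S' -> .S
For each item with dot before a nonterminal B, add B -> .γ for every B-production
Closure: [S' -> .S, S -> .dcA, S -> .d]


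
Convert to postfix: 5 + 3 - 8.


Left to right (same or higher precedence on left)
Postfix: 5 3 + 8 -


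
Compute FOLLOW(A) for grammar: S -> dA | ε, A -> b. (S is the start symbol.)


$ ∈ FOLLOW(S). For each A -> αBβ: add FIRST(β)\{ε} to FOLLOW(B); if β nullable, add FOLLOW(A).
FOLLOW(A) = {$}


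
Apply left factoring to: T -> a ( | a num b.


Common prefix: 'a'
Factored: T -> a T', T' -> ( | num b


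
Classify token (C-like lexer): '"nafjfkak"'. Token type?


Pattern: double-quoted sequence
Type: STRING_LITERAL


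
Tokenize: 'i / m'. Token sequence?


Scan left to right, longest-match per lexeme
Tokens: ID(i), OP(/), ID(m)


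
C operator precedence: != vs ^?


'!=' is equality (level 6); '^' is bitwise XOR (level 4)
Higher level binds tighter
'!=' has higher precedence than '^'


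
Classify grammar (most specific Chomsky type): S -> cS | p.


Right-linear: every RHS is a terminal or a terminal followed by one nonterminal
Classification: Type 3 (Regular)


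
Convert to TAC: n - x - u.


Break into single-operator statements:
t1 = n - x
t2 = t1 - u


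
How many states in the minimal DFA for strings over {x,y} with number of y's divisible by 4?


Track (count of y) mod 4: states 0..3, accept at 0
Minimal DFA: 4 states


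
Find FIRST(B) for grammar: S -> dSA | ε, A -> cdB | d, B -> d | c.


Per alternative of B: FIRST(d) = {d}; FIRST(c) = {c}
FIRST(B) = {c, d}


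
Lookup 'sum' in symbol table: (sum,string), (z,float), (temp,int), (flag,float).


Lookup 'sum' → type string


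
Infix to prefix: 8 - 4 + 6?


left-to-right (same/higher precedence on left): tree is (+ (- 8 4) 6)
Prefix: + - 8 4 6


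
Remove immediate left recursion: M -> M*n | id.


Left-recursive alternatives: M*n; non-recursive: id
Introduce M': M -> idM', M' -> *nM' | ε


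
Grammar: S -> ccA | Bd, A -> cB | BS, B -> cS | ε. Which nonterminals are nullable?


A nonterminal is nullable iff some alternative derives ε (directly, or every symbol in it is nullable)
Nullable: {B}


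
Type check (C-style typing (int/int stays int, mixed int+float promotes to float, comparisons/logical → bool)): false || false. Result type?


Operand types: bool || bool
Rule: logical operators take bool operands and yield bool
Result type: bool


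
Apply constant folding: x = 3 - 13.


3 - 13 = -10 at compile time
Optimized: x = -10


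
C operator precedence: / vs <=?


'/' is multiplicative (level 10); '<=' is relational (level 7)
Higher level binds tighter
'/' has higher precedence than '<='


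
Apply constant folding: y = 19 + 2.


19 + 2 = 21 at compile time
Optimized: y = 21


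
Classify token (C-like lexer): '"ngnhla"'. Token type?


Pattern: double-quoted sequence
Type: STRING_LITERAL


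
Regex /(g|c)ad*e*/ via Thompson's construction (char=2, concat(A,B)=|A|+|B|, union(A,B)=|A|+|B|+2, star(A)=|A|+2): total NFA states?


Syntax tree has 5 char leaf(s), 1 union(s), 2 star(s)
chars contribute 5×2 = 10; each union adds +2; each star adds +2
Total: 10 + 2 + 4 = 16 states


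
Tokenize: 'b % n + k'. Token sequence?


Scan left to right, longest-match per lexeme
Tokens: ID(b), OP(%), ID(n), OP(+), ID(k)


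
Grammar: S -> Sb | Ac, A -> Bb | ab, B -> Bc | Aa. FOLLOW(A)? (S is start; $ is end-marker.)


$ ∈ FOLLOW(S). For each A -> αBβ: add FIRST(β)\{ε} to FOLLOW(B); if β nullable, add FOLLOW(A).
FOLLOW(A) = {a, c}


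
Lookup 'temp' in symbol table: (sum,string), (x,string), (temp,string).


Lookup 'temp' → type string


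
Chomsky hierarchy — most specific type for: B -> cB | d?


Right-linear: every RHS is a terminal or a terminal followed by one nonterminal
Classification: Type 3 (Regular)


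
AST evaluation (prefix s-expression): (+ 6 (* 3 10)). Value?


Evaluate inner: (* 3 10) = 30
Evaluate root: (+ 6 30) = 36
Result: 36


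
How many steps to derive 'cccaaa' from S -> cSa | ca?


Derivation: S => cSa => ccSaa => cccaaa
Steps: 3


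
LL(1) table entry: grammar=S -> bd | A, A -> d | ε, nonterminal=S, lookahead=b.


For [S, b]: 'b' ∈ FIRST(bd)
Entry: S -> bd


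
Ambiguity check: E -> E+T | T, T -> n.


precedence layered via separate nonterminal T: deterministic
Unambiguous


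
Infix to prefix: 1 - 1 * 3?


'*' binds tighter: tree is (- 1 (* 1 3))
Prefix: - 1 * 1 3


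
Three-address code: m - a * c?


Break into single-operator statements:
t1 = a * c
t2 = m - t1


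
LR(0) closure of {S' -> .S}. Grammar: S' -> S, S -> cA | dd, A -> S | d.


Start: S' -> .S
For each item with dot before a nonterminal B, add B -> .γ for every B-production
Closure: [S' -> .S, S -> .cA, S -> .dd]


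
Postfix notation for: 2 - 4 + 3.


Left to right (same or higher precedence on left)
Postfix: 2 4 - 3 +


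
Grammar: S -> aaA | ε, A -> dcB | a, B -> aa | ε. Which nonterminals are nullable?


A nonterminal is nullable iff some alternative derives ε (directly, or every symbol in it is nullable)
Nullable: {B, S}


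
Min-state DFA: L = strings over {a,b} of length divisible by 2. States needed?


Track length mod 2: states 0..1, accept at 0
Minimal DFA: 2 states


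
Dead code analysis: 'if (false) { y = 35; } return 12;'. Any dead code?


condition is constant false, so the whole block is unreachable
Dead: 'if (false) { y = 35; }'


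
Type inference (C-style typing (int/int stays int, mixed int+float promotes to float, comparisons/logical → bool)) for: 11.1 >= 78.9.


Operand types: float >= float
Rule: comparison yields bool
Result type: bool


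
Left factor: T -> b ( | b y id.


Common prefix: 'b'
Factored: T -> b T', T' -> ( | y id


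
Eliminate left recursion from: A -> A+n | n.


Left-recursive alternatives: A+n; non-recursive: n
Introduce A': A -> nA', A' -> +nA' | ε


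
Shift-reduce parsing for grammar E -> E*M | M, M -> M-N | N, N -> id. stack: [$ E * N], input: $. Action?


'N' (not preceded by M-) is the handle for M -> N
Action: reduce (M -> N)


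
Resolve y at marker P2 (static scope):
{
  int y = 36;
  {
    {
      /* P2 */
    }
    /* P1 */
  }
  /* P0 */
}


P2's block does not declare y; resolves to the enclosing declaration at depth 0
y = 36


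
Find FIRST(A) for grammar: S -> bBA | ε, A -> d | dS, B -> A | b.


Per alternative of A: FIRST(d) = {d}; FIRST(dS) = {d}
FIRST(A) = {d}


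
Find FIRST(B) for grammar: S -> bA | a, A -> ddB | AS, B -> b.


Per alternative of B: FIRST(b) = {b}
FIRST(B) = {b}


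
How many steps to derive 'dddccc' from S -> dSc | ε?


Derivation: S => dSc => ddScc => dddSccc => dddccc
Steps: 4


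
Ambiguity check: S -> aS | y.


right-linear, alternatives start with distinct terminals 'a' vs 'y': unique leftmost derivation
Unambiguous


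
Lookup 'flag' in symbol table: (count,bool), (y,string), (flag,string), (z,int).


Lookup 'flag' → type string


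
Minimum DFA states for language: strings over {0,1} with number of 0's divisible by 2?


Track (count of 0) mod 2: states 0..1, accept at 0
Minimal DFA: 2 states


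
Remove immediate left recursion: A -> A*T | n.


Left-recursive alternatives: A*T; non-recursive: n
Introduce A': A -> nA', A' -> *TA' | ε


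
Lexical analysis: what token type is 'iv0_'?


Pattern: letter/underscore followed by alphanumerics, not a keyword
Type: IDENTIFIER


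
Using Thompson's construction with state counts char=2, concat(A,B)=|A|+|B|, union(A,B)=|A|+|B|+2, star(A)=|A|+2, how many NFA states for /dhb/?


Syntax tree has 3 char leaf(s), 0 union(s), 0 star(s)
chars contribute 3×2 = 6; each union adds +2; each star adds +2
Total: 6 + 0 + 0 = 6 states


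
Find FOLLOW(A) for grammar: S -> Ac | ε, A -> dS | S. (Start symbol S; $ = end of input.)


$ ∈ FOLLOW(S). For each A -> αBβ: add FIRST(β)\{ε} to FOLLOW(B); if β nullable, add FOLLOW(A).
FOLLOW(A) = {c}


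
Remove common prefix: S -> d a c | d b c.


Common prefix: 'd'
Factored: S -> d S', S' -> a c | b c


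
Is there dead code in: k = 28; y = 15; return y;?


k is assigned but never read
Dead: 'k = 28'


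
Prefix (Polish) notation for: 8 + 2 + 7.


left-to-right (same/higher precedence on left): tree is (+ (+ 8 2) 7)
Prefix: + + 8 2 7


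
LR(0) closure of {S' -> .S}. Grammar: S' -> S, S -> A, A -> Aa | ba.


Start: S' -> .S
For each item with dot before a nonterminal B, add B -> .γ for every B-production
Closure: [S' -> .S, S -> .A, A -> .Aa, A -> .ba]


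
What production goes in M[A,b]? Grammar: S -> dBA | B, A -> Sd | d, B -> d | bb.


For [A, b]: 'b' ∈ FIRST(Sd)
Entry: A -> Sd


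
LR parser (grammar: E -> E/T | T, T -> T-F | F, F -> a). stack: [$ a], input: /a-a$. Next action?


'a' on top is the handle for F -> a
Action: reduce (F -> a)


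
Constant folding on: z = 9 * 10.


9 * 10 = 90 at compile time
Optimized: z = 90


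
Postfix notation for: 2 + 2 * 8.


* has higher precedence, evaluate 2*8 first
Postfix: 2 2 8 * +


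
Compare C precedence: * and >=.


'*' is multiplicative (level 10); '>=' is relational (level 7)
Higher level binds tighter
'*' has higher precedence than '>='


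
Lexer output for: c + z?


Scan left to right, longest-match per lexeme
Tokens: ID(c), OP(+), ID(z)


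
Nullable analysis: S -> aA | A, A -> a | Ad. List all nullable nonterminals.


A nonterminal is nullable iff some alternative derives ε (directly, or every symbol in it is nullable)
Nullable: {}


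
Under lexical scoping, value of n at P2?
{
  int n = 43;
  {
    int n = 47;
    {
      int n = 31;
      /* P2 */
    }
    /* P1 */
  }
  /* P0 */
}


n declared in the same block as P2
n = 31


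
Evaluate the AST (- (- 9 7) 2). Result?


Evaluate inner: (- 9 7) = 2
Evaluate root: (- 2 2) = 0
Result: 0


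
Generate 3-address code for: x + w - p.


Break into single-operator statements:
t1 = x + w
t2 = t1 - p


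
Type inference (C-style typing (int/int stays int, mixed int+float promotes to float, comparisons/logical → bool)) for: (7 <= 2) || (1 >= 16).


Operand types: bool || bool
Rule: logical operators take bool operands and yield bool
Result type: bool


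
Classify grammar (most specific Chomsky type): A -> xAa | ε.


Single nonterminal LHS, but x^n a^n is not regular
Classification: Type 2 (Context-Free)


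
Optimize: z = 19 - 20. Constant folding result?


19 - 20 = -1 at compile time
Optimized: z = -1
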